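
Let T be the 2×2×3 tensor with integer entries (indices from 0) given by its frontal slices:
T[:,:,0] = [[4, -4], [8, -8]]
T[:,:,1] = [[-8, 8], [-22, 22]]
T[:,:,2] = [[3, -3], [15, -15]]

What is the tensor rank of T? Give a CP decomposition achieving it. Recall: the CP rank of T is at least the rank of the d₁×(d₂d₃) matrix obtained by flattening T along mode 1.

Lower bound: the mode-3 unfolding of T (rows indexed by k, columns by (i,j) = (0,0), (0,1), (1,0), (1,1)) is [[4, -4, 8, -8], [-8, 8, -22, 22], [3, -3, 15, -15]].
There the 2×2 minor on rows k ∈ {0, 1}, columns (i,j) ∈ {(0,0), (1,0)} is det [[4, 8], [-8, -22]] = -24 ≠ 0, so this unfolding has rank ≥ 2; CP rank is at least every unfolding rank, so rank(T) ≥ 2. (Unfolding ranks only ever bound the CP rank from below — rank(T) can be strictly larger than all of them — so the matching upper bound has to come from an explicit 2-term decomposition.)
Upper bound — finding two terms. Every mode-2 slice of T is a multiple of one matrix: T[:,j,:] = b[j]·M with b = (1, -1) and M = [[4, -8, 3], [8, -22, 15]] (rows indexed by i, columns by k). So it suffices to write M as a sum of two rank-1 matrices.
Splitting M by its rows (i = 0, 1), M = (1, 0)(4, -8, 3)ᵀ + (0, 1)(8, -22, 15)ᵀ.
Hence T = (1, 0) ⊗ (1, -1) ⊗ (4, -8, 3) + (0, 1) ⊗ (1, -1) ⊗ (8, -22, 15), so rank(T) ≤ 2.
These bounds meet, so rank(T) = 2.

rank(T) = 2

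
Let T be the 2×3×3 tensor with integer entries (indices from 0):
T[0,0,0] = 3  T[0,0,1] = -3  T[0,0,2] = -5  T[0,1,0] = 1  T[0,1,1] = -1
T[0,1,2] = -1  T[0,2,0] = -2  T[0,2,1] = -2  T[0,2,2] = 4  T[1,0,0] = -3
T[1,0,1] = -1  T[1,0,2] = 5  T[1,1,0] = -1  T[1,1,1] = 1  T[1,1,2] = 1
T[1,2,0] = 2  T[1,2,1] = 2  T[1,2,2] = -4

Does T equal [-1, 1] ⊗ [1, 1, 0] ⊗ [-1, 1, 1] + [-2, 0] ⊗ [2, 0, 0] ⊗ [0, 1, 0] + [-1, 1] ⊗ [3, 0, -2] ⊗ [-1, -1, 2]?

Reconstruct entry (0,0,0) from the claimed factors: Σₗ aₗ[0]bₗ[0]cₗ[0] = (-1)·(1)·(-1) + (-2)·(2)·(0) + (-1)·(3)·(-1) = 4, but T[0,0,0] = 3. The claim is false.

No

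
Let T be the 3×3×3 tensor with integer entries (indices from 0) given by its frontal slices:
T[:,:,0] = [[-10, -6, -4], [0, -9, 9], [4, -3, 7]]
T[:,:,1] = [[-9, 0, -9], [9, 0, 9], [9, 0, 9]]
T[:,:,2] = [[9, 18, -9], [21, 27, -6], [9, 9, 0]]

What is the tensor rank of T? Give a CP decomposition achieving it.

Lower bound: the mode-2 unfolding of T (rows indexed by j, columns by (i,k) = (0,0), (0,1), (0,2), (1,0), (1,1), (1,2), (2,0), (2,1), (2,2)) is [[-10, -9, 9, 0, 9, 21, 4, 9, 9], [-6, 0, 18, -9, 0, 27, -3, 0, 9], [-4, -9, -9, 9, 9, -6, 7, 9, 0]].
There the 2×2 minor on rows j ∈ {0, 1}, columns (i,k) ∈ {(0,0), (0,1)} is det [[-10, -9], [-6, 0]] = -54 ≠ 0, so this unfolding has rank ≥ 2; CP rank is at least every unfolding rank, so rank(T) ≥ 2. (Unfolding ranks only ever bound the CP rank from below — rank(T) can be strictly larger than all of them — so the matching upper bound has to come from an explicit 2-term decomposition.)
Upper bound — finding two terms. Write S_k = T[:,:,k] for the frontal slices: S₀ = [[-10, -6, -4], [0, -9, 9], [4, -3, 7]], S₁ = [[-9, 0, -9], [9, 0, 9], [9, 0, 9]], S₂ = [[9, 18, -9], [21, 27, -6], [9, 9, 0]].
If T = a₁ ⊗ b₁ ⊗ c₁ + a₂ ⊗ b₂ ⊗ c₂ then each S_k = c₁[k]·a₁b₁ᵀ + c₂[k]·a₂b₂ᵀ. S₀ and S₁ are linearly independent, so a₁b₁ᵀ and a₂b₂ᵀ must span the same plane of matrices: they are the rank-1 matrices of the form x·S₀ + y·S₁.
The 2×2 minor of x·S₀ + y·S₁ on rows {0,1}, columns {0,1} is 90·x² + 135·xy = 45·(2·x + 3·y)(x), vanishing at (x:y) = (3:-2) and (0:1).
M₁ = 3·S₀ − 2·S₁ = [[-12, -18, 6], [-18, -27, 9], [-6, -9, 3]] = (-3)·[2, 3, 1][2, 3, -1]ᵀ and M₂ = S₁ = [[-9, 0, -9], [9, 0, 9], [9, 0, 9]] = (-9)·[1, -1, -1][1, 0, 1]ᵀ, so take a₁ = [2, 3, 1], b₁ = [2, 3, -1], a₂ = [1, -1, -1], b₂ = [1, 0, 1].
Each slice is an integer combination of E₁ = a₁b₁ᵀ and E₂ = a₂b₂ᵀ: S₀ = −E₁ − 6·E₂, S₁ = −9·E₂, S₂ = 3·E₁ − 3·E₂; reading off coefficients, c₁ = [-1, 0, 3] and c₂ = [-6, -9, -3].
Hence T = [2, 3, 1] ⊗ [2, 3, -1] ⊗ [-1, 0, 3] + [1, -1, -1] ⊗ [1, 0, 1] ⊗ [-6, -9, -3], so rank(T) ≤ 2.
These bounds meet, so rank(T) = 2.
Check entry T[1,0,1] = 9: (3)·(2)·(0) + (-1)·(1)·(-9) = 9.

rank(T) = 2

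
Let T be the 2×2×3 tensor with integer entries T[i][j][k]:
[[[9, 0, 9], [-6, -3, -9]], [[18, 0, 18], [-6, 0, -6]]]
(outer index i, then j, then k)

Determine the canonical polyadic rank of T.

2

Lower bound: the mode-3 unfolding of T (rows indexed by k, columns by (i,j) = (0,0), (0,1), (1,0), (1,1)) is [[9, -6, 18, -6], [0, -3, 0, 0], [9, -9, 18, -6]].
There the 2×2 minor on rows k ∈ {0, 1}, columns (i,j) ∈ {(0,0), (0,1)} is det [[9, -6], [0, -3]] = -27 ≠ 0, so this unfolding has rank ≥ 2; CP rank is at least every unfolding rank, so rank(T) ≥ 2. (Unfolding ranks only ever bound the CP rank from below — rank(T) can be strictly larger than all of them — so the matching upper bound has to come from an explicit 2-term decomposition.)
Upper bound — finding two terms. Write S_k = T[:,:,k] for the frontal slices: S₀ = [[9, -6], [18, -6]], S₁ = [[0, -3], [0, 0]], S₂ = [[9, -9], [18, -6]].
If T = a₁ ⊗ b₁ ⊗ c₁ + a₂ ⊗ b₂ ⊗ c₂ then each S_k = c₁[k]·a₁b₁ᵀ + c₂[k]·a₂b₂ᵀ. S₀ and S₁ are linearly independent, so a₁b₁ᵀ and a₂b₂ᵀ must span the same plane of matrices: they are the rank-1 matrices of the form x·S₀ + y·S₁.
det(x·S₀ + y·S₁) is 54·x² + 54·xy = 54·(x + y)(x), vanishing at (x:y) = (1:-1) and (0:1).
M₁ = S₀ − S₁ = [[9, -3], [18, -6]] = 3·(1, 2)(3, -1)ᵀ and M₂ = S₁ = [[0, -3], [0, 0]] = (-3)·(1, 0)(0, 1)ᵀ, so take a₁ = (1, 2), b₁ = (3, -1), a₂ = (1, 0), b₂ = (0, 1).
Each slice is an integer combination of E₁ = a₁b₁ᵀ and E₂ = a₂b₂ᵀ: S₀ = 3·E₁ − 3·E₂, S₁ = −3·E₂, S₂ = 3·E₁ − 6·E₂; reading off coefficients, c₁ = (3, 0, 3) and c₂ = (-3, -3, -6).
Hence T = (1, 2) ⊗ (3, -1) ⊗ (3, 0, 3) + (1, 0) ⊗ (0, 1) ⊗ (-3, -3, -6), so rank(T) ≤ 2.
These bounds meet, so rank(T) = 2.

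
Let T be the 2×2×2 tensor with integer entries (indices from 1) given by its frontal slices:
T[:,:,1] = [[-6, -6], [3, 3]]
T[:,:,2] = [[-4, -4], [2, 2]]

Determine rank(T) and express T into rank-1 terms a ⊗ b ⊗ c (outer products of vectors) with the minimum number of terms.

Lower bound: T ≠ 0 (e.g. T[1,1,1] = -6), so rank(T) ≥ 1.
Upper bound: if T = a ⊗ b ⊗ c then every fibre of T is a multiple of the corresponding factor, so read the factors off the fibres through the nonzero entry T[1,1,1] = -6.
The mode-1 fibre T[:,1,1] = [-6, 3] gives a = [2, -1] (primitive direction); the mode-2 fibre T[1,:,1] = [-6, -6] gives b = [1, 1]; then c[k] = T[1,1,k] / (a[1]·b[1]) = [-6, -4] / 2 = [-3, -2].
Expanding [2, -1] ⊗ [1, 1] ⊗ [-3, -2] reproduces all 8 entries of T, so T = [2, -1] ⊗ [1, 1] ⊗ [-3, -2] and rank(T) ≤ 1.
These bounds meet, so rank(T) = 1.
Check entry T[2,1,1] = 3: (-1)·(1)·(-3) = 3.

rank(T) = 1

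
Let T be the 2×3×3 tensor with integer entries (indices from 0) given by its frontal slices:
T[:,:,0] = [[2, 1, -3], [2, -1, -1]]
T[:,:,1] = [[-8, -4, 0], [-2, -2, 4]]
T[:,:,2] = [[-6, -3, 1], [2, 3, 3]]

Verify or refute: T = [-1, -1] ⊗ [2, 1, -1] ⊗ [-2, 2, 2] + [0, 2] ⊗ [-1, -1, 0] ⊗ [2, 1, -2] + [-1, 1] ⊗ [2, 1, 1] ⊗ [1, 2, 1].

Reconstruct entrywise from the claimed factors. For example, T[0,1,2] = -3 and Σₗ aₗ[0]bₗ[1]cₗ[2] = (-1)·(1)·(2) + (0)·(-1)·(-2) + (-1)·(1)·(1) = -3; checking all 18 entries, every one matches. The claim holds.

Yes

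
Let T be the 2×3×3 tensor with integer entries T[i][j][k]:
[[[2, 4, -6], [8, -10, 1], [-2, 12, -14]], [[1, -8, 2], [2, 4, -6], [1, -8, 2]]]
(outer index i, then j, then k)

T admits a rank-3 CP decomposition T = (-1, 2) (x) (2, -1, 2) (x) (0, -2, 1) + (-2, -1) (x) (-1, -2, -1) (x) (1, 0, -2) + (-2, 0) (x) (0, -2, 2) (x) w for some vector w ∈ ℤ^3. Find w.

w = (1, -2, 2)

Subtract the known terms from T to get the rank-1 residual R = (-2, 0) (x) (0, -2, 2) (x) w, so R[i,j,k] = a[i]·b[j]·w[k]. Pick indices with nonzero a[0]·b[1] = (-2)·(-2) = 4. Only the fibre through (0,1,·) is needed: R[0,1,:] = T[0,1,:] − Σₗ aₗ[0]bₗ[1]cₗ = [8, -10, 1] − (-1)·(-1)·(0, -2, 1) − (-2)·(-2)·(1, 0, -2) = [4, -8, 8]. Then w[k] = R[0,1,k] / 4 for each k, giving w = [4, -8, 8] / 4 = (1, -2, 2).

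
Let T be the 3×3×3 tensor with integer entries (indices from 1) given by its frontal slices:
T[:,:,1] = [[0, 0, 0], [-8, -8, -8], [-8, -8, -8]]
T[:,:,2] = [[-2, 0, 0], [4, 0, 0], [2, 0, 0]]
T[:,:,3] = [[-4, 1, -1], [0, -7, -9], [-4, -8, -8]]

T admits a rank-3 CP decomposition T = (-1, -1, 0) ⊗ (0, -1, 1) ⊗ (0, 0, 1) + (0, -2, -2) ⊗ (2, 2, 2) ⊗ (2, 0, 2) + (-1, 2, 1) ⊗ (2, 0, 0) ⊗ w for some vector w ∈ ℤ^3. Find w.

w = (0, 1, 2)

Subtract the known terms from T to get the rank-1 residual R = (-1, 2, 1) ⊗ (2, 0, 0) ⊗ w, so R[i,j,k] = a[i]·b[j]·w[k]. Pick indices with nonzero a[1]·b[1] = (-1)·(2) = -2. Only the fibre through (1,1,·) is needed: R[1,1,:] = T[1,1,:] − Σₗ aₗ[1]bₗ[1]cₗ = [0, -2, -4] − (-1)·(0)·(0, 0, 1) − (0)·(2)·(2, 0, 2) = [0, -2, -4]. Then w[k] = R[1,1,k] / -2 for each k, giving w = [0, -2, -4] / -2 = (0, 1, 2).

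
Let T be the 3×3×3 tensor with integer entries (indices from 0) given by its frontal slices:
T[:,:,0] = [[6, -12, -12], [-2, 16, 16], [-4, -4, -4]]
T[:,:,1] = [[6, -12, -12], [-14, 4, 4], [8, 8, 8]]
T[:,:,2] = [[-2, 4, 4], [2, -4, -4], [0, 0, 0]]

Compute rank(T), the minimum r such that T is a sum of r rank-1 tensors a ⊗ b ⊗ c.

Lower bound: the mode-2 unfolding of T (rows indexed by j, columns by (i,k) = (0,0), (0,1), (0,2), (1,0), (1,1), (1,2), (2,0), (2,1), (2,2)) is [[6, 6, -2, -2, -14, 2, -4, 8, 0], [-12, -12, 4, 16, 4, -4, -4, 8, 0], [-12, -12, 4, 16, 4, -4, -4, 8, 0]].
There the 2×2 minor on rows j ∈ {0, 1}, columns (i,k) ∈ {(0,0), (1,0)} is det [[6, -2], [-12, 16]] = 72 ≠ 0, so this unfolding has rank ≥ 2; CP rank is at least every unfolding rank, so rank(T) ≥ 2. (Flattening ranks never certify an upper bound on CP rank; for that we must actually write T with 2 rank-1 terms.)
Upper bound — finding two terms. Write S_k = T[:,:,k] for the frontal slices: S₀ = [[6, -12, -12], [-2, 16, 16], [-4, -4, -4]], S₁ = [[6, -12, -12], [-14, 4, 4], [8, 8, 8]], S₂ = [[-2, 4, 4], [2, -4, -4], [0, 0, 0]].
If T = a₁ ⊗ b₁ ⊗ c₁ + a₂ ⊗ b₂ ⊗ c₂ then each S_k = c₁[k]·a₁b₁ᵀ + c₂[k]·a₂b₂ᵀ. S₀ and S₁ are linearly independent, so a₁b₁ᵀ and a₂b₂ᵀ must span the same plane of matrices: they are the rank-1 matrices of the form x·S₀ + y·S₁.
The 2×2 minor of x·S₀ + y·S₁ on rows {0,1}, columns {0,1} is 72·x² − 72·xy − 144·y² = 72·(x − 2·y)(x + y), vanishing at (x:y) = (2:1) and (1:-1).
M₁ = 2·S₀ + S₁ = [[18, -36, -36], [-18, 36, 36], [0, 0, 0]] = 18·[1, -1, 0][1, -2, -2]ᵀ and M₂ = S₀ − S₁ = [[0, 0, 0], [12, 12, 12], [-12, -12, -12]] = 12·[0, 1, -1][1, 1, 1]ᵀ, so take a₁ = [1, -1, 0], b₁ = [1, -2, -2], a₂ = [0, 1, -1], b₂ = [1, 1, 1].
Each slice is an integer combination of E₁ = a₁b₁ᵀ and E₂ = a₂b₂ᵀ: S₀ = 6·E₁ + 4·E₂, S₁ = 6·E₁ − 8·E₂, S₂ = −2·E₁; reading off coefficients, c₁ = [6, 6, -2] and c₂ = [4, -8, 0].
Hence T = [1, -1, 0] ⊗ [1, -2, -2] ⊗ [6, 6, -2] + [0, 1, -1] ⊗ [1, 1, 1] ⊗ [4, -8, 0], so rank(T) ≤ 2.
These bounds meet, so rank(T) = 2.

2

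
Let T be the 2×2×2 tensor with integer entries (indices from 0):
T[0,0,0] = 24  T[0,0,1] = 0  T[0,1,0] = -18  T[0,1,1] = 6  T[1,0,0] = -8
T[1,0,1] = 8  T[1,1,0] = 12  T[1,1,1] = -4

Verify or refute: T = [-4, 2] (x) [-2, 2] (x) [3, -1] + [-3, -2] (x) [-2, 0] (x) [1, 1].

No

Reconstruct entry (0,0,0) from the claimed factors: Σₗ aₗ[0]bₗ[0]cₗ[0] = (-4)·(-2)·(3) + (-3)·(-2)·(1) = 30, but T[0,0,0] = 24. The claim is false.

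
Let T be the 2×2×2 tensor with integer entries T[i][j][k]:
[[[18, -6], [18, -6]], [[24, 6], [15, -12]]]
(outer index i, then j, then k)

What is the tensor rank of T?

2

Lower bound: the mode-1 unfolding of T (rows indexed by i, columns by (j,k) = (0,0), (0,1), (1,0), (1,1)) is [[18, -6, 18, -6], [24, 6, 15, -12]].
There the 2×2 minor on rows i ∈ {0, 1}, columns (j,k) ∈ {(0,0), (0,1)} is det [[18, -6], [24, 6]] = 252 ≠ 0, so this unfolding has rank ≥ 2; CP rank is at least every unfolding rank, so rank(T) ≥ 2. (Unfolding ranks only ever bound the CP rank from below — rank(T) can be strictly larger than all of them — so the matching upper bound has to come from an explicit 2-term decomposition.)
Upper bound — finding two terms. Write S_k = T[:,:,k] for the frontal slices: S₀ = [[18, 18], [24, 15]], S₁ = [[-6, -6], [6, -12]].
If T = a₁ ⊗ b₁ ⊗ c₁ + a₂ ⊗ b₂ ⊗ c₂ then each S_k = c₁[k]·a₁b₁ᵀ + c₂[k]·a₂b₂ᵀ. S₀ and S₁ are linearly independent, so a₁b₁ᵀ and a₂b₂ᵀ must span the same plane of matrices: they are the rank-1 matrices of the form x·S₀ + y·S₁.
det(x·S₀ + y·S₁) is −162·x² − 270·xy + 108·y² = (-54)·(x + 2·y)(3·x − y), vanishing at (x:y) = (2:-1) and (1:3).
M₁ = 2·S₀ − S₁ = [[42, 42], [42, 42]] = 42·(1, 1)(1, 1)ᵀ and M₂ = S₀ + 3·S₁ = [[0, 0], [42, -21]] = 21·(0, 1)(2, -1)ᵀ, so take a₁ = (1, 1), b₁ = (1, 1), a₂ = (0, 1), b₂ = (2, -1).
Each slice is an integer combination of E₁ = a₁b₁ᵀ and E₂ = a₂b₂ᵀ: S₀ = 18·E₁ + 3·E₂, S₁ = −6·E₁ + 6·E₂; reading off coefficients, c₁ = (18, -6) and c₂ = (3, 6).
Hence T = (1, 1) ⊗ (1, 1) ⊗ (18, -6) + (0, 1) ⊗ (2, -1) ⊗ (3, 6), so rank(T) ≤ 2.
These bounds meet, so rank(T) = 2.
Check entry T[0,0,1] = -6: (1)·(1)·(-6) + (0)·(2)·(6) = -6.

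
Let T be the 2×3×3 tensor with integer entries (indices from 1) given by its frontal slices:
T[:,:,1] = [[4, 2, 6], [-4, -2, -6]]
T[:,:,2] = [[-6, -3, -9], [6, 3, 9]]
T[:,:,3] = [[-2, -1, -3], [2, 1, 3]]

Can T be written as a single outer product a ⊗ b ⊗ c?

If T = a ⊗ b ⊗ c then every fibre of T is a multiple of the corresponding factor, so read the factors off the fibres through the nonzero entry T[1,1,1] = 4.
The mode-1 fibre T[:,1,1] = [4, -4] gives a = [1, -1] (primitive direction); the mode-2 fibre T[1,:,1] = [4, 2, 6] gives b = [2, 1, 3]; then c[k] = T[1,1,k] / (a[1]·b[1]) = [4, -6, -2] / 2 = [2, -3, -1].
Expanding [1, -1] ⊗ [2, 1, 3] ⊗ [2, -3, -1] reproduces all 18 entries of T, so T = [1, -1] ⊗ [2, 1, 3] ⊗ [2, -3, -1] and rank(T) ≤ 1.
Equivalently every frontal slice T[:,:,k] is c[k] times the rank-1 matrix [1, -1] ⊗ [2, 1, 3]. So T has rank 1 (it is nonzero).

Yes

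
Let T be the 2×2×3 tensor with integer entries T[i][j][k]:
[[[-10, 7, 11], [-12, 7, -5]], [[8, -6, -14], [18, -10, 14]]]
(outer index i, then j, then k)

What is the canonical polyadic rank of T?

Lower bound: the mode-3 unfolding of T (rows indexed by k, columns by (i,j) = (0,0), (0,1), (1,0), (1,1)) is [[-10, -12, 8, 18], [7, 7, -6, -10], [11, -5, -14, 14]].
There the 2×2 minor on rows k ∈ {0, 1}, columns (i,j) ∈ {(0,0), (0,1)} is det [[-10, -12], [7, 7]] = 14 ≠ 0, so this unfolding has rank ≥ 2; CP rank is at least every unfolding rank, so rank(T) ≥ 2. (This is only a lower bound: in general the CP rank may exceed every unfolding rank, so we still need to exhibit 2 rank-1 terms summing to T.)
Upper bound — finding two terms. Write S_k = T[:,:,k] for the frontal slices: S₀ = [[-10, -12], [8, 18]], S₁ = [[7, 7], [-6, -10]], S₂ = [[11, -5], [-14, 14]].
If T = a₁ (x) b₁ (x) c₁ + a₂ (x) b₂ (x) c₂ then each S_k = c₁[k]·a₁b₁ᵀ + c₂[k]·a₂b₂ᵀ. S₀ and S₁ are linearly independent, so a₁b₁ᵀ and a₂b₂ᵀ must span the same plane of matrices: they are the rank-1 matrices of the form x·S₀ + y·S₁.
det(x·S₀ + y·S₁) is −84·x² + 98·xy − 28·y² = (-14)·(3·x − 2·y)(2·x − y), vanishing at (x:y) = (2:3) and (1:2).
M₁ = 2·S₀ + 3·S₁ = [[1, -3], [-2, 6]] = (1, -2)(1, -3)ᵀ and M₂ = S₀ + 2·S₁ = [[4, 2], [-4, -2]] = 2·(1, -1)(2, 1)ᵀ, so take a₁ = (1, -2), b₁ = (1, -3), a₂ = (1, -1), b₂ = (2, 1).
Each slice is an integer combination of E₁ = a₁b₁ᵀ and E₂ = a₂b₂ᵀ: S₀ = 2·E₁ − 6·E₂, S₁ = −E₁ + 4·E₂, S₂ = 3·E₁ + 4·E₂; reading off coefficients, c₁ = (2, -1, 3) and c₂ = (-6, 4, 4).
Hence T = (1, -2) (x) (1, -3) (x) (2, -1, 3) + (1, -1) (x) (2, 1) (x) (-6, 4, 4), so rank(T) ≤ 2.
These bounds meet, so rank(T) = 2.
Check entry T[0,0,1] = 7: (1)·(1)·(-1) + (1)·(2)·(4) = 7.

2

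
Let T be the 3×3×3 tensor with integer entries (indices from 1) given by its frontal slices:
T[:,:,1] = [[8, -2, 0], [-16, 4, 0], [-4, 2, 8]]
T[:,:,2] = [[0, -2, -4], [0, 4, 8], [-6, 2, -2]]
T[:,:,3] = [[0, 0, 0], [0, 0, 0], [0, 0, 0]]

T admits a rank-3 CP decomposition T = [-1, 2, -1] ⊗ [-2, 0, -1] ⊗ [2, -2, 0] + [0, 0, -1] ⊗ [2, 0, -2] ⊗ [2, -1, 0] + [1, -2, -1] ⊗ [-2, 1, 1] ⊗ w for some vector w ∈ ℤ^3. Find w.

w = [-2, -2, 0]

Subtract the known terms from T to get the rank-1 residual R = [1, -2, -1] ⊗ [-2, 1, 1] ⊗ w, so R[i,j,k] = a[i]·b[j]·w[k]. Pick indices with nonzero a[1]·b[1] = (1)·(-2) = -2. Only the fibre through (1,1,·) is needed: R[1,1,:] = T[1,1,:] − Σₗ aₗ[1]bₗ[1]cₗ = [8, 0, 0] − (-1)·(-2)·[2, -2, 0] − (0)·(2)·[2, -1, 0] = [4, 4, 0]. Then w[k] = R[1,1,k] / -2 for each k, giving w = [4, 4, 0] / -2 = [-2, -2, 0].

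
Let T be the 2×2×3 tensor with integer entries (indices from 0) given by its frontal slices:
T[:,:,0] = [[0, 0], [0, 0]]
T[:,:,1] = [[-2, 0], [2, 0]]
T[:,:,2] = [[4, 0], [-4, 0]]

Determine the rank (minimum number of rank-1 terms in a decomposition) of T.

Lower bound: T ≠ 0 (e.g. T[0,0,1] = -2), so rank(T) ≥ 1.
Upper bound: the mode-1 fibre T[:,0,1] = [-2, 2] gives a = [1, -1] (primitive direction); the mode-2 fibre T[0,:,1] = [-2, 0] gives b = [1, 0]; then c[k] = T[0,0,k] / (a[0]·b[0]) = [0, -2, 4] / 1 = [0, -2, 4].
Expanding [1, -1] ⊗ [1, 0] ⊗ [0, -2, 4] reproduces all 12 entries of T, so T = [1, -1] ⊗ [1, 0] ⊗ [0, -2, 4] and rank(T) ≤ 1.
These bounds meet, so rank(T) = 1.

1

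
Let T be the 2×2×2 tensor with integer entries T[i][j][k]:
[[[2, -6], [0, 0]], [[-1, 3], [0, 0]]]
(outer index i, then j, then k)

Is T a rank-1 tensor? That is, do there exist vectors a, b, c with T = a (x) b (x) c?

If T = a (x) b (x) c then every fibre of T is a multiple of the corresponding factor, so read the factors off the fibres through the nonzero entry T[0,0,0] = 2.
The mode-1 fibre T[:,0,0] = [2, -1] gives a = [2, -1] (primitive direction); the mode-2 fibre T[0,:,0] = [2, 0] gives b = [1, 0]; then c[k] = T[0,0,k] / (a[0]·b[0]) = [2, -6] / 2 = [1, -3].
Expanding [2, -1] (x) [1, 0] (x) [1, -3] reproduces all 8 entries of T, so T = [2, -1] (x) [1, 0] (x) [1, -3] and rank(T) ≤ 1.
Equivalently every frontal slice T[:,:,k] is c[k] times the rank-1 matrix [2, -1] (x) [1, 0]. So T has rank 1 (it is nonzero).

Yes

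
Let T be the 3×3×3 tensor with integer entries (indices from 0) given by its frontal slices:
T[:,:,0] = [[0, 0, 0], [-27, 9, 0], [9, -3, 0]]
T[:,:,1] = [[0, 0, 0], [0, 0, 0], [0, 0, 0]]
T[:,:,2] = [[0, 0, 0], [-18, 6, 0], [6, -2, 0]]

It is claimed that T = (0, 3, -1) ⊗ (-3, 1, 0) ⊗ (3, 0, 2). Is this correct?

Yes

Reconstruct entrywise from the claimed factors. For example, T[1,2,2] = 0 and Σₗ aₗ[1]bₗ[2]cₗ[2] = (3)·(0)·(2) = 0; checking all 27 entries, every one matches. The claim holds.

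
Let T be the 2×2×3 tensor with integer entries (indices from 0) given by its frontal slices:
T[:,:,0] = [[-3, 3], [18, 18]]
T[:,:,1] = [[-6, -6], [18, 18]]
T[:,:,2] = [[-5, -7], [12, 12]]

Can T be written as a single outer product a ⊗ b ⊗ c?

The mode-3 unfolding of T (rows indexed by k, columns by (i,j) = (0,0), (0,1), (1,0), (1,1)) is [[-3, 3, 18, 18], [-6, -6, 18, 18], [-5, -7, 12, 12]].
There the 2×2 minor on rows k ∈ {0, 1}, columns (i,j) ∈ {(0,0), (0,1)} is det [[-3, 3], [-6, -6]] = 36 ≠ 0, so this unfolding has rank ≥ 2; CP rank is at least every unfolding rank, so rank(T) ≥ 2.
In particular rank(T) ≥ 2 > 1, so T is not rank-1.

No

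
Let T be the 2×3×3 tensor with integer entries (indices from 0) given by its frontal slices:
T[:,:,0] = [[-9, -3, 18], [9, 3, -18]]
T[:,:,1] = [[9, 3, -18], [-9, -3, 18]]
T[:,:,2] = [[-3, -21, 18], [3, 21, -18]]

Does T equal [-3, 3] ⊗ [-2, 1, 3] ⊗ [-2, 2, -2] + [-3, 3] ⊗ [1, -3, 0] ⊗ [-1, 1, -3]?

Yes

Reconstruct entrywise from the claimed factors. For example, T[1,2,1] = 18 and Σₗ aₗ[1]bₗ[2]cₗ[1] = (3)·(3)·(2) + (3)·(0)·(1) = 18; checking all 18 entries, every one matches. The claim holds.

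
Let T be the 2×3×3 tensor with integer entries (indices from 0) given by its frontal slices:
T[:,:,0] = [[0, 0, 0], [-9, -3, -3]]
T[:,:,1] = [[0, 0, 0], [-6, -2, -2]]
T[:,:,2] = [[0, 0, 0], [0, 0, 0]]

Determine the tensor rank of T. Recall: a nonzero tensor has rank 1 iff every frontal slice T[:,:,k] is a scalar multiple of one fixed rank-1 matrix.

1

Lower bound: T ≠ 0 (e.g. T[1,0,0] = -9), so rank(T) ≥ 1.
Upper bound: if T = a ⊗ b ⊗ c then every fibre of T is a multiple of the corresponding factor, so read the factors off the fibres through the nonzero entry T[1,0,0] = -9.
The mode-1 fibre T[:,0,0] = [0, -9] gives a = (0, 1) (primitive direction); the mode-2 fibre T[1,:,0] = [-9, -3, -3] gives b = (3, 1, 1); then c[k] = T[1,0,k] / (a[1]·b[0]) = [-9, -6, 0] / 3 = (-3, -2, 0).
Expanding (0, 1) ⊗ (3, 1, 1) ⊗ (-3, -2, 0) reproduces all 18 entries of T, so T = (0, 1) ⊗ (3, 1, 1) ⊗ (-3, -2, 0) and rank(T) ≤ 1.
These bounds meet, so rank(T) = 1.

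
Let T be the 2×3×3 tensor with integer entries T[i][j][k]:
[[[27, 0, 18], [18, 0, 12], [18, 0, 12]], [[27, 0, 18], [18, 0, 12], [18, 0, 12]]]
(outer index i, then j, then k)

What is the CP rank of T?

Lower bound: T ≠ 0 (e.g. T[0,0,0] = 27), so rank(T) ≥ 1.
Upper bound: if T = a (x) b (x) c then every fibre of T is a multiple of the corresponding factor, so read the factors off the fibres through the nonzero entry T[0,0,0] = 27.
The mode-1 fibre T[:,0,0] = [27, 27] gives a = [1, 1] (primitive direction); the mode-2 fibre T[0,:,0] = [27, 18, 18] gives b = [3, 2, 2]; then c[k] = T[0,0,k] / (a[0]·b[0]) = [27, 0, 18] / 3 = [9, 0, 6].
Expanding [1, 1] (x) [3, 2, 2] (x) [9, 0, 6] reproduces all 18 entries of T, so T = [1, 1] (x) [3, 2, 2] (x) [9, 0, 6] and rank(T) ≤ 1.
These bounds meet, so rank(T) = 1.
Check entry T[1,2,0] = 18: (1)·(2)·(9) = 18.

1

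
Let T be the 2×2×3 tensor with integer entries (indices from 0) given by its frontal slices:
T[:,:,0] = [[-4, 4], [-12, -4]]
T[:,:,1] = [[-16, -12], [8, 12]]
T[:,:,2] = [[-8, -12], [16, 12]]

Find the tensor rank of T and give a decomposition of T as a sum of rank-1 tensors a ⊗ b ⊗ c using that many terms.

Lower bound: the mode-2 unfolding of T (rows indexed by j, columns by (i,k) = (0,0), (0,1), (0,2), (1,0), (1,1), (1,2)) is [[-4, -16, -8, -12, 8, 16], [4, -12, -12, -4, 12, 12]].
There the 2×2 minor on rows j ∈ {0, 1}, columns (i,k) ∈ {(0,0), (0,1)} is det [[-4, -16], [4, -12]] = 112 ≠ 0, so this unfolding has rank ≥ 2; CP rank is at least every unfolding rank, so rank(T) ≥ 2. (This is only a lower bound: in general the CP rank may exceed every unfolding rank, so we still need to exhibit 2 rank-1 terms summing to T.)
Upper bound — finding two terms. Write S_k = T[:,:,k] for the frontal slices: S₀ = [[-4, 4], [-12, -4]], S₁ = [[-16, -12], [8, 12]], S₂ = [[-8, -12], [16, 12]].
If T = a₁ ⊗ b₁ ⊗ c₁ + a₂ ⊗ b₂ ⊗ c₂ then each S_k = c₁[k]·a₁b₁ᵀ + c₂[k]·a₂b₂ᵀ. S₀ and S₁ are linearly independent, so a₁b₁ᵀ and a₂b₂ᵀ must span the same plane of matrices: they are the rank-1 matrices of the form x·S₀ + y·S₁.
det(x·S₀ + y·S₁) is 64·x² − 160·xy − 96·y² = 32·(x − 3·y)(2·x + y), vanishing at (x:y) = (3:1) and (1:-2).
M₁ = 3·S₀ + S₁ = [[-28, 0], [-28, 0]] = (-28)·(1, 1)(1, 0)ᵀ and M₂ = S₀ − 2·S₁ = [[28, 28], [-28, -28]] = 28·(1, -1)(1, 1)ᵀ, so take a₁ = (1, 1), b₁ = (1, 0), a₂ = (1, -1), b₂ = (1, 1).
Each slice is an integer combination of E₁ = a₁b₁ᵀ and E₂ = a₂b₂ᵀ: S₀ = −8·E₁ + 4·E₂, S₁ = −4·E₁ − 12·E₂, S₂ = 4·E₁ − 12·E₂; reading off coefficients, c₁ = (-8, -4, 4) and c₂ = (4, -12, -12).
Hence T = (1, 1) ⊗ (1, 0) ⊗ (-8, -4, 4) + (1, -1) ⊗ (1, 1) ⊗ (4, -12, -12), so rank(T) ≤ 2.
These bounds meet, so rank(T) = 2.

rank(T) = 2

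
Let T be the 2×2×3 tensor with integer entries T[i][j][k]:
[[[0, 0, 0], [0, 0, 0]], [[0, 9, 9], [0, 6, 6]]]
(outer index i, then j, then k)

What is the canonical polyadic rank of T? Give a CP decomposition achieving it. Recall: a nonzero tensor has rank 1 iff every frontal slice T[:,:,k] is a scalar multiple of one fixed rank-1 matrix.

Lower bound: T ≠ 0 (e.g. T[1,0,1] = 9), so rank(T) ≥ 1.
Upper bound: if T = a ⊗ b ⊗ c then every fibre of T is a multiple of the corresponding factor, so read the factors off the fibres through the nonzero entry T[1,0,1] = 9.
The mode-1 fibre T[:,0,1] = [0, 9] gives a = (0, 1) (primitive direction); the mode-2 fibre T[1,:,1] = [9, 6] gives b = (3, 2); then c[k] = T[1,0,k] / (a[1]·b[0]) = [0, 9, 9] / 3 = (0, 3, 3).
Expanding (0, 1) ⊗ (3, 2) ⊗ (0, 3, 3) reproduces all 12 entries of T, so T = (0, 1) ⊗ (3, 2) ⊗ (0, 3, 3) and rank(T) ≤ 1.
These bounds meet, so rank(T) = 1.

rank(T) = 1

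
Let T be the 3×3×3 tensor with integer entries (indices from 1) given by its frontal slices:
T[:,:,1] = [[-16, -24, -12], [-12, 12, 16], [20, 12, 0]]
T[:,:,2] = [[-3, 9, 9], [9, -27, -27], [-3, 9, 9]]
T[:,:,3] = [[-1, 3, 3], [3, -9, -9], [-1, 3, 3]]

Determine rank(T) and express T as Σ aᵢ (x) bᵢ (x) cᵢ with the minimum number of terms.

rank(T) = 2

Lower bound: the mode-3 unfolding of T (rows indexed by k, columns by (i,j) = (1,1), (1,2), (1,3), (2,1), (2,2), (2,3), (3,1), (3,2), (3,3)) is [[-16, -24, -12, -12, 12, 16, 20, 12, 0], [-3, 9, 9, 9, -27, -27, -3, 9, 9], [-1, 3, 3, 3, -9, -9, -1, 3, 3]].
There the 2×2 minor on rows k ∈ {1, 2}, columns (i,j) ∈ {(1,1), (1,2)} is det [[-16, -24], [-3, 9]] = -216 ≠ 0, so this unfolding has rank ≥ 2; CP rank is at least every unfolding rank, so rank(T) ≥ 2. (Unfolding ranks only ever bound the CP rank from below — rank(T) can be strictly larger than all of them — so the matching upper bound has to come from an explicit 2-term decomposition.)
Upper bound — finding two terms. Write S_k = T[:,:,k] for the frontal slices: S₁ = [[-16, -24, -12], [-12, 12, 16], [20, 12, 0]], S₂ = [[-3, 9, 9], [9, -27, -27], [-3, 9, 9]], S₃ = [[-1, 3, 3], [3, -9, -9], [-1, 3, 3]].
If T = a₁ (x) b₁ (x) c₁ + a₂ (x) b₂ (x) c₂ then each S_k = c₁[k]·a₁b₁ᵀ + c₂[k]·a₂b₂ᵀ. S₁ and S₂ are linearly independent, so a₁b₁ᵀ and a₂b₂ᵀ must span the same plane of matrices: they are the rank-1 matrices of the form x·S₁ + y·S₂.
The 2×2 minor of x·S₁ + y·S₂ on rows {1,2}, columns {1,2} is −480·x² + 720·xy = (-240)·(2·x − 3·y)(x), vanishing at (x:y) = (3:2) and (0:1).
M₁ = 3·S₁ + 2·S₂ = [[-54, -54, -18], [-18, -18, -6], [54, 54, 18]] = (-6)·[3, 1, -3][3, 3, 1]ᵀ and M₂ = S₂ = [[-3, 9, 9], [9, -27, -27], [-3, 9, 9]] = (-3)·[1, -3, 1][1, -3, -3]ᵀ, so take a₁ = [3, 1, -3], b₁ = [3, 3, 1], a₂ = [1, -3, 1], b₂ = [1, -3, -3].
Each slice is an integer combination of E₁ = a₁b₁ᵀ and E₂ = a₂b₂ᵀ: S₁ = −2·E₁ + 2·E₂, S₂ = −3·E₂, S₃ = −E₂; reading off coefficients, c₁ = [-2, 0, 0] and c₂ = [2, -3, -1].
Hence T = [3, 1, -3] (x) [3, 3, 1] (x) [-2, 0, 0] + [1, -3, 1] (x) [1, -3, -3] (x) [2, -3, -1], so rank(T) ≤ 2.
These bounds meet, so rank(T) = 2.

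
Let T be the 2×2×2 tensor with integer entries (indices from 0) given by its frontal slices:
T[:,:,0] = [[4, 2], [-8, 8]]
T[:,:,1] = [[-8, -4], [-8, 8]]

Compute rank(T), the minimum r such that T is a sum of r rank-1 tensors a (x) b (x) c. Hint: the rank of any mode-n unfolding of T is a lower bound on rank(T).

2

Lower bound: the mode-3 unfolding of T (rows indexed by k, columns by (i,j) = (0,0), (0,1), (1,0), (1,1)) is [[4, 2, -8, 8], [-8, -4, -8, 8]].
There the 2×2 minor on rows k ∈ {0, 1}, columns (i,j) ∈ {(0,0), (1,0)} is det [[4, -8], [-8, -8]] = -96 ≠ 0, so this unfolding has rank ≥ 2; CP rank is at least every unfolding rank, so rank(T) ≥ 2. (Unfolding ranks only ever bound the CP rank from below — rank(T) can be strictly larger than all of them — so the matching upper bound has to come from an explicit 2-term decomposition.)
Upper bound — finding two terms. Write S_k = T[:,:,k] for the frontal slices: S₀ = [[4, 2], [-8, 8]], S₁ = [[-8, -4], [-8, 8]].
If T = a₁ (x) b₁ (x) c₁ + a₂ (x) b₂ (x) c₂ then each S_k = c₁[k]·a₁b₁ᵀ + c₂[k]·a₂b₂ᵀ. S₀ and S₁ are linearly independent, so a₁b₁ᵀ and a₂b₂ᵀ must span the same plane of matrices: they are the rank-1 matrices of the form x·S₀ + y·S₁.
det(x·S₀ + y·S₁) is 48·x² − 48·xy − 96·y² = 48·(x − 2·y)(x + y), vanishing at (x:y) = (2:1) and (1:-1).
M₁ = 2·S₀ + S₁ = [[0, 0], [-24, 24]] = (-24)·[0, 1][1, -1]ᵀ and M₂ = S₀ − S₁ = [[12, 6], [0, 0]] = 6·[1, 0][2, 1]ᵀ, so take a₁ = [0, 1], b₁ = [1, -1], a₂ = [1, 0], b₂ = [2, 1].
Each slice is an integer combination of E₁ = a₁b₁ᵀ and E₂ = a₂b₂ᵀ: S₀ = −8·E₁ + 2·E₂, S₁ = −8·E₁ − 4·E₂; reading off coefficients, c₁ = [-8, -8] and c₂ = [2, -4].
Hence T = [0, 1] (x) [1, -1] (x) [-8, -8] + [1, 0] (x) [2, 1] (x) [2, -4], so rank(T) ≤ 2.
These bounds meet, so rank(T) = 2.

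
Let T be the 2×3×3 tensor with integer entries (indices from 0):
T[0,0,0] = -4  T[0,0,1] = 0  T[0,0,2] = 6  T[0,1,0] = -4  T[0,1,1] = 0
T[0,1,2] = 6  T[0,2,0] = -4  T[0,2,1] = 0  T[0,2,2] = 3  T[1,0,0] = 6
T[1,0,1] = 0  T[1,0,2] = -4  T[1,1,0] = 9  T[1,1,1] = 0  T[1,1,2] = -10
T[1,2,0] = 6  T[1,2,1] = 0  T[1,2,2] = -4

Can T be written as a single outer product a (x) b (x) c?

No

The mode-2 unfolding of T (rows indexed by j, columns by (i,k) = (0,0), (0,1), (0,2), (1,0), (1,1), (1,2)) is [[-4, 0, 6, 6, 0, -4], [-4, 0, 6, 9, 0, -10], [-4, 0, 3, 6, 0, -4]].
There the 3×3 minor on rows j ∈ {0, 1, 2}, columns (i,k) ∈ {(0,0), (0,2), (1,0)} is det [[-4, 6, 6], [-4, 6, 9], [-4, 3, 6]] = -36 ≠ 0, so this unfolding has rank ≥ 3; CP rank is at least every unfolding rank, so rank(T) ≥ 3.
In particular rank(T) ≥ 3 > 1, so T is not rank-1.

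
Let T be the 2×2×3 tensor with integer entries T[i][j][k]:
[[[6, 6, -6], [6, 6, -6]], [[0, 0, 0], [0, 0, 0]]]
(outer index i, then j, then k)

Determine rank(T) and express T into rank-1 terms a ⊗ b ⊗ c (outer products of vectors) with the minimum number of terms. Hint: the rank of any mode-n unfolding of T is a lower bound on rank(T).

Lower bound: T ≠ 0 (e.g. T[0,0,0] = 6), so rank(T) ≥ 1.
Upper bound: if T = a ⊗ b ⊗ c then every fibre of T is a multiple of the corresponding factor, so read the factors off the fibres through the nonzero entry T[0,0,0] = 6.
The mode-1 fibre T[:,0,0] = [6, 0] gives a = (1, 0) (primitive direction); the mode-2 fibre T[0,:,0] = [6, 6] gives b = (1, 1); then c[k] = T[0,0,k] / (a[0]·b[0]) = [6, 6, -6] / 1 = (6, 6, -6).
Expanding (1, 0) ⊗ (1, 1) ⊗ (6, 6, -6) reproduces all 12 entries of T, so T = (1, 0) ⊗ (1, 1) ⊗ (6, 6, -6) and rank(T) ≤ 1.
These bounds meet, so rank(T) = 1.

rank(T) = 1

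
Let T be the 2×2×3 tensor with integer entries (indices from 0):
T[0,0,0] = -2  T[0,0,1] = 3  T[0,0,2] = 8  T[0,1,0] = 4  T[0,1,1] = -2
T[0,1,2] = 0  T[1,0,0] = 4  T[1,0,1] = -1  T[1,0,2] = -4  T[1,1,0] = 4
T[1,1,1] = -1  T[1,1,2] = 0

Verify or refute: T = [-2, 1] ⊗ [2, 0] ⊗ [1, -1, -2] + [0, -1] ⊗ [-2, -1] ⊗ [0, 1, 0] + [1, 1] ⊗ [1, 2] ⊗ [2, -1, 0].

Yes

Reconstruct entrywise from the claimed factors. For example, T[1,0,2] = -4 and Σₗ aₗ[1]bₗ[0]cₗ[2] = (1)·(2)·(-2) + (-1)·(-2)·(0) + (1)·(1)·(0) = -4; checking all 12 entries, every one matches. The claim holds.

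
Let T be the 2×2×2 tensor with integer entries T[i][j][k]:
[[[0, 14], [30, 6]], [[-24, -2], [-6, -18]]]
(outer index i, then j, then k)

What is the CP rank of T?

2

Lower bound: the mode-3 unfolding of T (rows indexed by k, columns by (i,j) = (0,0), (0,1), (1,0), (1,1)) is [[0, 30, -24, -6], [14, 6, -2, -18]].
There the 2×2 minor on rows k ∈ {0, 1}, columns (i,j) ∈ {(0,0), (0,1)} is det [[0, 30], [14, 6]] = -420 ≠ 0, so this unfolding has rank ≥ 2; CP rank is at least every unfolding rank, so rank(T) ≥ 2. (This is only a lower bound: in general the CP rank may exceed every unfolding rank, so we still need to exhibit 2 rank-1 terms summing to T.)
Upper bound — finding two terms. Write S_k = T[:,:,k] for the frontal slices: S₀ = [[0, 30], [-24, -6]], S₁ = [[14, 6], [-2, -18]].
If T = a₁ (x) b₁ (x) c₁ + a₂ (x) b₂ (x) c₂ then each S_k = c₁[k]·a₁b₁ᵀ + c₂[k]·a₂b₂ᵀ. S₀ and S₁ are linearly independent, so a₁b₁ᵀ and a₂b₂ᵀ must span the same plane of matrices: they are the rank-1 matrices of the form x·S₀ + y·S₁.
det(x·S₀ + y·S₁) is 720·x² + 120·xy − 240·y² = 120·(3·x + 2·y)(2·x − y), vanishing at (x:y) = (2:-3) and (1:2).
M₁ = 2·S₀ − 3·S₁ = [[-42, 42], [-42, 42]] = (-42)·[1, 1][1, -1]ᵀ and M₂ = S₀ + 2·S₁ = [[28, 42], [-28, -42]] = 14·[1, -1][2, 3]ᵀ, so take a₁ = [1, 1], b₁ = [1, -1], a₂ = [1, -1], b₂ = [2, 3].
Each slice is an integer combination of E₁ = a₁b₁ᵀ and E₂ = a₂b₂ᵀ: S₀ = −12·E₁ + 6·E₂, S₁ = 6·E₁ + 4·E₂; reading off coefficients, c₁ = [-12, 6] and c₂ = [6, 4].
Hence T = [1, 1] (x) [1, -1] (x) [-12, 6] + [1, -1] (x) [2, 3] (x) [6, 4], so rank(T) ≤ 2.
These bounds meet, so rank(T) = 2.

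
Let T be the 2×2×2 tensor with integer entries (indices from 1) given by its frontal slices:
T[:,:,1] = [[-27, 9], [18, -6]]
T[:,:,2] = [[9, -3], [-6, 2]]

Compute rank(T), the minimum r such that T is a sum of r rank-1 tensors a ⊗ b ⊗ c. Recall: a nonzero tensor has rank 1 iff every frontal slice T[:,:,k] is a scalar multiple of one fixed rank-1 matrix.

1

Lower bound: T ≠ 0 (e.g. T[1,1,1] = -27), so rank(T) ≥ 1.
Upper bound: if T = a ⊗ b ⊗ c then every fibre of T is a multiple of the corresponding factor, so read the factors off the fibres through the nonzero entry T[1,1,1] = -27.
The mode-1 fibre T[:,1,1] = [-27, 18] gives a = [3, -2] (primitive direction); the mode-2 fibre T[1,:,1] = [-27, 9] gives b = [3, -1]; then c[k] = T[1,1,k] / (a[1]·b[1]) = [-27, 9] / 9 = [-3, 1].
Expanding [3, -2] ⊗ [3, -1] ⊗ [-3, 1] reproduces all 8 entries of T, so T = [3, -2] ⊗ [3, -1] ⊗ [-3, 1] and rank(T) ≤ 1.
These bounds meet, so rank(T) = 1.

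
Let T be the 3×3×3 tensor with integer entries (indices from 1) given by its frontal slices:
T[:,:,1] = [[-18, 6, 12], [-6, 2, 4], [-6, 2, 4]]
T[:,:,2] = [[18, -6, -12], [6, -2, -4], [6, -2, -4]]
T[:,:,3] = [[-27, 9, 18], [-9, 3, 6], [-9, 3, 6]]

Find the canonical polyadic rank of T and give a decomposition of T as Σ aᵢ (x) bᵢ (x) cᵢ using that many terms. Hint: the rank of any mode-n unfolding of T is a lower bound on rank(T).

rank(T) = 1

Lower bound: T ≠ 0 (e.g. T[1,1,1] = -18), so rank(T) ≥ 1.
Upper bound: if T = a (x) b (x) c then every fibre of T is a multiple of the corresponding factor, so read the factors off the fibres through the nonzero entry T[1,1,1] = -18.
The mode-1 fibre T[:,1,1] = [-18, -6, -6] gives a = (3, 1, 1) (primitive direction); the mode-2 fibre T[1,:,1] = [-18, 6, 12] gives b = (3, -1, -2); then c[k] = T[1,1,k] / (a[1]·b[1]) = [-18, 18, -27] / 9 = (-2, 2, -3).
Expanding (3, 1, 1) (x) (3, -1, -2) (x) (-2, 2, -3) reproduces all 27 entries of T, so T = (3, 1, 1) (x) (3, -1, -2) (x) (-2, 2, -3) and rank(T) ≤ 1.
These bounds meet, so rank(T) = 1.
Check entry T[1,3,2] = -12: (3)·(-2)·(2) = -12.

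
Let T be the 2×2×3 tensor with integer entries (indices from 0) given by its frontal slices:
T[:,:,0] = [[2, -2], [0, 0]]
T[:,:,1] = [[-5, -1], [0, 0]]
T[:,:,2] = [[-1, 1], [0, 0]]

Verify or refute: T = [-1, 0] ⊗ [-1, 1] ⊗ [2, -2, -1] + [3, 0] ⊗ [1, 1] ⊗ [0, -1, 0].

Yes

Reconstruct entrywise from the claimed factors. For example, T[0,1,1] = -1 and Σₗ aₗ[0]bₗ[1]cₗ[1] = (-1)·(1)·(-2) + (3)·(1)·(-1) = -1; checking all 12 entries, every one matches. The claim holds.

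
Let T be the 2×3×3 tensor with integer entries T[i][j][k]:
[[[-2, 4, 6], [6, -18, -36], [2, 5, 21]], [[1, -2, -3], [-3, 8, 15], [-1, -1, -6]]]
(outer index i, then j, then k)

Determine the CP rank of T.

Lower bound: in the mode-3 unfolding of T (rows indexed by k, columns by (i,j)) the 2×2 minor on rows k ∈ {0, 1}, columns (i,j) ∈ {(0,0), (0,1)} is det [[-2, 6], [4, -18]] = 12 ≠ 0, so that unfolding has rank ≥ 2 and hence rank(T) ≥ 2 (CP rank is at least every unfolding rank, though it can be larger).
Upper bound: with S_k = T[:,:,k], the two rank-1 terms a₁b₁ᵀ, a₂b₂ᵀ are the rank-1 members of the pencil x·S₀ + y·S₁.
The 2×2 minor of x·S₀ + y·S₁ on rows {0,1}, columns {0,1} is 2·xy − 4·y² = 2·(x − 2·y)(y), vanishing at (x:y) = (2:1) and (1:0).
M₁ = 2·S₀ + S₁ = [[0, -6, 9], [0, 2, -3]] = −[3, -1][0, 2, -3]ᵀ and M₂ = S₀ = [[-2, 6, 2], [1, -3, -1]] = −[2, -1][1, -3, -1]ᵀ, so take a₁ = [3, -1], b₁ = [0, 2, -3], a₂ = [2, -1], b₂ = [1, -3, -1].
Each slice is an integer combination of E₁ = a₁b₁ᵀ and E₂ = a₂b₂ᵀ: S₀ = −E₂, S₁ = −E₁ + 2·E₂, S₂ = −3·E₁ + 3·E₂; reading off coefficients, c₁ = [0, -1, -3] and c₂ = [-1, 2, 3].
Hence T = [3, -1] ⊗ [0, 2, -3] ⊗ [0, -1, -3] + [2, -1] ⊗ [1, -3, -1] ⊗ [-1, 2, 3], so rank(T) ≤ 2.
These bounds meet, so rank(T) = 2.

2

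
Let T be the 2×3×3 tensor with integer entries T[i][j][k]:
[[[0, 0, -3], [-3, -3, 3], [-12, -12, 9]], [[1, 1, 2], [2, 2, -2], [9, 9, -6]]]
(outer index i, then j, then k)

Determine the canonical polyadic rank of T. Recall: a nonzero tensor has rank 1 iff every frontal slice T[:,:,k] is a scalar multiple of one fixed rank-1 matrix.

Lower bound: the mode-2 unfolding of T (rows indexed by j, columns by (i,k) = (0,0), (0,1), (0,2), (1,0), (1,1), (1,2)) is [[0, 0, -3, 1, 1, 2], [-3, -3, 3, 2, 2, -2], [-12, -12, 9, 9, 9, -6]].
There the 2×2 minor on rows j ∈ {0, 1}, columns (i,k) ∈ {(0,0), (0,2)} is det [[0, -3], [-3, 3]] = -9 ≠ 0, so this unfolding has rank ≥ 2; CP rank is at least every unfolding rank, so rank(T) ≥ 2. (Unfolding ranks only ever bound the CP rank from below — rank(T) can be strictly larger than all of them — so the matching upper bound has to come from an explicit 2-term decomposition.)
Upper bound — finding two terms. Write S_k = T[:,:,k] for the frontal slices: S₀ = [[0, -3, -12], [1, 2, 9]], S₁ = [[0, -3, -12], [1, 2, 9]], S₂ = [[-3, 3, 9], [2, -2, -6]].
If T = a₁ (x) b₁ (x) c₁ + a₂ (x) b₂ (x) c₂ then each S_k = c₁[k]·a₁b₁ᵀ + c₂[k]·a₂b₂ᵀ. S₀ and S₂ are linearly independent, so a₁b₁ᵀ and a₂b₂ᵀ must span the same plane of matrices: they are the rank-1 matrices of the form x·S₀ + y·S₂.
The 2×2 minor of x·S₀ + y·S₂ on rows {0,1}, columns {0,1} is 3·x² − 3·xy = 3·(x − y)(x), vanishing at (x:y) = (1:1) and (0:1).
M₁ = S₀ + S₂ = [[-3, 0, -3], [3, 0, 3]] = (-3)·[1, -1][1, 0, 1]ᵀ and M₂ = S₂ = [[-3, 3, 9], [2, -2, -6]] = −[3, -2][1, -1, -3]ᵀ, so take a₁ = [1, -1], b₁ = [1, 0, 1], a₂ = [3, -2], b₂ = [1, -1, -3].
Each slice is an integer combination of E₁ = a₁b₁ᵀ and E₂ = a₂b₂ᵀ: S₀ = −3·E₁ + E₂, S₁ = −3·E₁ + E₂, S₂ = −E₂; reading off coefficients, c₁ = [-3, -3, 0] and c₂ = [1, 1, -1].
Hence T = [1, -1] (x) [1, 0, 1] (x) [-3, -3, 0] + [3, -2] (x) [1, -1, -3] (x) [1, 1, -1], so rank(T) ≤ 2.
These bounds meet, so rank(T) = 2.

2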